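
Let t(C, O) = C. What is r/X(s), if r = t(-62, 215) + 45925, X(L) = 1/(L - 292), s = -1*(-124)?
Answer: -7704984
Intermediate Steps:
s = 124
X(L) = 1/(-292 + L)
r = 45863 (r = -62 + 45925 = 45863)
r/X(s) = 45863/(1/(-292 + 124)) = 45863/(1/(-168)) = 45863/(-1/168) = 45863*(-168) = -7704984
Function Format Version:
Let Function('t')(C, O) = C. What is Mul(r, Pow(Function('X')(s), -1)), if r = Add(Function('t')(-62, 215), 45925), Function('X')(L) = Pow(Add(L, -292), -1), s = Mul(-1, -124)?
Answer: -7704984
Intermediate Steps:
s = 124
Function('X')(L) = Pow(Add(-292, L), -1)
r = 45863 (r = Add(-62, 45925) = 45863)
Mul(r, Pow(Function('X')(s), -1)) = Mul(45863, Pow(Pow(Add(-292, 124), -1), -1)) = Mul(45863, Pow(Pow(-168, -1), -1)) = Mul(45863, Pow(Rational(-1, 168), -1)) = Mul(45863, -168) = -7704984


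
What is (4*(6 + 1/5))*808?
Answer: 100192/5 ≈ 20038.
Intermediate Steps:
(4*(6 + 1/5))*808 = (4*(6 + ⅕))*808 = (4*(31/5))*808 = (124/5)*808 = 100192/5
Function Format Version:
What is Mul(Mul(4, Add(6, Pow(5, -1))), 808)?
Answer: Rational(100192, 5) ≈ 20038.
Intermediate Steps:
Mul(Mul(4, Add(6, Pow(5, -1))), 808) = Mul(Mul(4, Add(6, Rational(1, 5))), 808) = Mul(Mul(4, Rational(31, 5)), 808) = Mul(Rational(124, 5), 808) = Rational(100192, 5)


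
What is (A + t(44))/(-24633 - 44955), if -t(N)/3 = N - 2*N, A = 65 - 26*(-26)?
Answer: -97/7732 ≈ -0.012545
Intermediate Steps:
A = 741 (A = 65 + 676 = 741)
t(N) = 3*N (t(N) = -3*(N - 2*N) = -(-3)*N = 3*N)
(A + t(44))/(-24633 - 44955) = (741 + 3*44)/(-24633 - 44955) = (741 + 132)/(-69588) = 873*(-1/69588) = -97/7732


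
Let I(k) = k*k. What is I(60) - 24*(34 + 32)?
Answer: 2016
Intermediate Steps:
I(k) = k²
I(60) - 24*(34 + 32) = 60² - 24*(34 + 32) = 3600 - 24*66 = 3600 - 1*1584 = 3600 - 1584 = 2016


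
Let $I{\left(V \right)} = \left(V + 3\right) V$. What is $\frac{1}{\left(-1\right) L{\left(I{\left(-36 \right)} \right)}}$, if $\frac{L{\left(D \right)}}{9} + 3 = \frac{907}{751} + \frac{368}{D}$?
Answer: $\frac{24783}{330670} \approx 0.074948$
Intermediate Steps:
$I{\left(V \right)} = V \left(3 + V\right)$ ($I{\left(V \right)} = \left(3 + V\right) V = V \left(3 + V\right)$)
$L{\left(D \right)} = - \frac{12114}{751} + \frac{3312}{D}$ ($L{\left(D \right)} = -27 + 9 \left(\frac{907}{751} + \frac{368}{D}\right) = -27 + \left(\frac{8163}{751} + \frac{3312}{D}\right) = - \frac{12114}{751} + \frac{3312}{D}$)
$\frac{1}{\left(-1\right) L{\left(I{\left(-36 \right)} \right)}} = \frac{1}{\left(-1\right) \left(- \frac{12114}{751} + \frac{3312}{\left(-36\right) \left(3 - 36\right)}\right)} = \frac{1}{\left(-1\right) \left(- \frac{12114}{751} + \frac{3312}{\left(-36\right) \left(-33\right)}\right)} = \frac{1}{\left(-1\right) \left(- \frac{12114}{751} + \frac{3312}{1188}\right)} = \frac{1}{\left(-1\right) \left(- \frac{12114}{751} + 3312 \cdot \frac{1}{1188}\right)} = \frac{1}{\left(-1\right) \left(- \frac{12114}{751} + \frac{92}{33}\right)} = \frac{1}{\left(-1\right) \left(- \frac{330670}{24783}\right)} = \frac{1}{\frac{330670}{24783}} = \frac{24783}{330670}$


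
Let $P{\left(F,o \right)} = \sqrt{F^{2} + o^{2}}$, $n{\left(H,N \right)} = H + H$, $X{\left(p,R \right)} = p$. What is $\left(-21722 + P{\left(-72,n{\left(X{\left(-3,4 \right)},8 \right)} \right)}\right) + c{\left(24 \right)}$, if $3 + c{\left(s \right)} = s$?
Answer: $-21701 + 6 \sqrt{145} \approx -21629.0$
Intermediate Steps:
$n{\left(H,N \right)} = 2 H$
$c{\left(s \right)} = -3 + s$
$\left(-21722 + P{\left(-72,n{\left(X{\left(-3,4 \right)},8 \right)} \right)}\right) + c{\left(24 \right)} = \left(-21722 + \sqrt{\left(-72\right)^{2} + \left(2 \left(-3\right)\right)^{2}}\right) + \left(-3 + 24\right) = \left(-21722 + \sqrt{5184 + \left(-6\right)^{2}}\right) + 21 = \left(-21722 + \sqrt{5184 + 36}\right) + 21 = \left(-21722 + \sqrt{5220}\right) + 21 = \left(-21722 + 6 \sqrt{145}\right) + 21 = -21701 + 6 \sqrt{145}$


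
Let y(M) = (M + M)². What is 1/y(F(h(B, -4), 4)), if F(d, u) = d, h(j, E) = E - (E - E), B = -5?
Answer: 1/64 ≈ 0.015625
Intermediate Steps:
h(j, E) = E (h(j, E) = E - 1*0 = E + 0 = E)
y(M) = 4*M² (y(M) = (2*M)² = 4*M²)
1/y(F(h(B, -4), 4)) = 1/(4*(-4)²) = 1/(4*16) = 1/64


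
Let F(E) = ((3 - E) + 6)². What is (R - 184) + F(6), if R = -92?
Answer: -267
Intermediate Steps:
F(E) = (9 - E)²
(R - 184) + F(6) = (-92 - 184) + (-9 + 6)² = -276 + (-3)² = -276 + 9 = -267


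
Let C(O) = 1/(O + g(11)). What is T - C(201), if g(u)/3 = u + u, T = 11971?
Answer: 3196256/267 ≈ 11971.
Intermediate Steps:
g(u) = 6*u (g(u) = 3*(u + u) = 3*(2*u) = 6*u)
C(O) = 1/(66 + O) (C(O) = 1/(O + 6*11) = 1/(O + 66) = 1/(66 + O))
T - C(201) = 11971 - 1/(66 + 201) = 11971 - 1/267 = 3196256/267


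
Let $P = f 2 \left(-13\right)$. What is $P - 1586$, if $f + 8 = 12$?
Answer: $-1690$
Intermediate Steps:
$f = 4$ ($f = -8 + 12 = 4$)
$P = -104$ ($P = 4 \cdot 2 \left(-13\right) = 8 \left(-13\right) = -104$)
$P - 1586 = -104 - 1586 = -1690$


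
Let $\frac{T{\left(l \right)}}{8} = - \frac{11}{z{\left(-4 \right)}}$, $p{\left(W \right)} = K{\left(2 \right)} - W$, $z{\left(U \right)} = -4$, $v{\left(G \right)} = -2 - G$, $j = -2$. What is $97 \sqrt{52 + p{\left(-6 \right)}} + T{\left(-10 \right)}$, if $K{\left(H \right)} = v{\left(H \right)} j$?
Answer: $22 + 97 \sqrt{66} \approx 810.03$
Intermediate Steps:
$K{\left(H \right)} = 4 + 2 H$ ($K{\left(H \right)} = \left(-2 - H\right) \left(-2\right) = 4 + 2 H$)
$p{\left(W \right)} = 8 - W$ ($p{\left(W \right)} = \left(4 + 2 \cdot 2\right) - W = \left(4 + 4\right) - W = 8 - W$)
$T{\left(l \right)} = 22$ ($T{\left(l \right)} = 8 \left(- \frac{11}{-4}\right) = 8 \left(\left(-11\right) \left(- \frac{1}{4}\right)\right) = 8 \cdot \frac{11}{4} = 22$)
$97 \sqrt{52 + p{\left(-6 \right)}} + T{\left(-10 \right)} = 97 \sqrt{52 + \left(8 - -6\right)} + 22 = 97 \sqrt{52 + \left(8 + 6\right)} + 22 = 97 \sqrt{52 + 14} + 22 = 97 \sqrt{66} + 22 = 22 + 97 \sqrt{66}$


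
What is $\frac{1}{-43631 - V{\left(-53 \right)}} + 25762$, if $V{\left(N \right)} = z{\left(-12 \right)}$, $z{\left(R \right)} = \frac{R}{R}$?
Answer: $\frac{1124047583}{43632} \approx 25762.0$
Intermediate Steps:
$z{\left(R \right)} = 1$
$V{\left(N \right)} = 1$
$\frac{1}{-43631 - V{\left(-53 \right)}} + 25762 = \frac{1}{-43631 - 1} + 25762 = \frac{1}{-43632} + 25762 = - \frac{1}{43632} + 25762 = \frac{1124047583}{43632}$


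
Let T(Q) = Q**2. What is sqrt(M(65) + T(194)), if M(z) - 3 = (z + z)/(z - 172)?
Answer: 11*sqrt(3561281)/107 ≈ 194.00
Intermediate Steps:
M(z) = 3 + 2*z/(-172 + z) (M(z) = 3 + (z + z)/(z - 172) = 3 + (2*z)/(-172 + z) = 3 + 2*z/(-172 + z))
sqrt(M(65) + T(194)) = sqrt((-516 + 5*65)/(-172 + 65) + 194**2) = sqrt((-516 + 325)/(-107) + 37636) = sqrt(-1/107*(-191) + 37636) = sqrt(191/107 + 37636) = sqrt(4027243/107) = 11*sqrt(3561281)/107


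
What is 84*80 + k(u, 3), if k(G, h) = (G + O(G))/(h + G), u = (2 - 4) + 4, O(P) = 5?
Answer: 33607/5 ≈ 6721.4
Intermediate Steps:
u = 2 (u = -2 + 4 = 2)
k(G, h) = (5 + G)/(G + h) (k(G, h) = (G + 5)/(h + G) = (5 + G)/(G + h))
84*80 + k(u, 3) = 84*80 + (5 + 2)/(2 + 3) = 6720 + 7/5 = 33607/5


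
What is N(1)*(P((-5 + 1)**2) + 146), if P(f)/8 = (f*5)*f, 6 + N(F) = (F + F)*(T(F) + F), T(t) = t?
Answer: -20772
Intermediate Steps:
N(F) = -6 + 4*F**2 (N(F) = -6 + (F + F)*(F + F) = -6 + (2*F)*(2*F) = -6 + 4*F**2)
P(f) = 40*f**2 (P(f) = 8*((f*5)*f) = 8*((5*f)*f) = 8*(5*f**2) = 40*f**2)
N(1)*(P((-5 + 1)**2) + 146) = (-6 + 4*1**2)*(40*((-5 + 1)**2)**2 + 146) = (-6 + 4*1)*(40*((-4)**2)**2 + 146) = (-6 + 4)*(40*16**2 + 146) = -2*(40*256 + 146) = -2*(10240 + 146) = -2*10386 = -20772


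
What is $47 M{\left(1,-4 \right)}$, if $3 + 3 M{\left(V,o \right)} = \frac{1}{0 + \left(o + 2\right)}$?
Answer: $- \frac{329}{6} \approx -54.833$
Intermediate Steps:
$M{\left(V,o \right)} = -1 + \frac{1}{3 \left(2 + o\right)}$ ($M{\left(V,o \right)} = -1 + \frac{1}{3 \left(0 + \left(o + 2\right)\right)} = -1 + \frac{1}{3 \left(0 + \left(2 + o\right)\right)} = -1 + \frac{1}{3 \left(2 + o\right)}$)
$47 M{\left(1,-4 \right)} = 47 \frac{- \frac{5}{3} - -4}{2 - 4} = 47 \frac{- \frac{5}{3} + 4}{-2} = 47 \left(\left(- \frac{1}{2}\right) \frac{7}{3}\right) = 47 \left(- \frac{7}{6}\right) = - \frac{329}{6}$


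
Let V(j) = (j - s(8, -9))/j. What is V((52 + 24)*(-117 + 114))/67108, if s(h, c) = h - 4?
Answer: 29/1912578 ≈ 1.5163e-5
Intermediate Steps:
s(h, c) = -4 + h
V(j) = (-4 + j)/j (V(j) = (j - (-4 + 8))/j = (j - 1*4)/j = (j - 4)/j = (-4 + j)/j)
V((52 + 24)*(-117 + 114))/67108 = ((-4 + (52 + 24)*(-117 + 114))/(((52 + 24)*(-117 + 114))))/67108 = ((-4 + 76*(-3))/((76*(-3))))*(1/67108) = ((-4 - 228)/(-228))*(1/67108) = -1/228*(-232)*(1/67108) = (58/57)*(1/67108) = 29/1912578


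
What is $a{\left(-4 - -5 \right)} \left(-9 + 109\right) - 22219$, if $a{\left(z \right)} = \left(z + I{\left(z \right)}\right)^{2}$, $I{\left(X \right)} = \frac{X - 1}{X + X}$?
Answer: $-22119$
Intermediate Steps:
$I{\left(X \right)} = \frac{-1 + X}{2 X}$
$a{\left(z \right)} = \left(z + \frac{-1 + z}{2 z}\right)^{2}$
$a{\left(-4 - -5 \right)} \left(-9 + 109\right) - 22219 = \frac{\left(-1 - -1 + 2 \left(-4 - -5\right)^{2}\right)^{2}}{4 \left(-4 - -5\right)^{2}} \left(-9 + 109\right) - 22219 = \frac{\left(-1 + \left(-4 + 5\right) + 2 \left(-4 + 5\right)^{2}\right)^{2}}{4 \left(-4 + 5\right)^{2}} \cdot 100 - 22219 = \frac{\left(-1 + 1 + 2 \cdot 1^{2}\right)^{2}}{4 \cdot 1} \cdot 100 - 22219 = \frac{1}{4} \cdot 1 \left(-1 + 1 + 2 \cdot 1\right)^{2} \cdot 100 - 22219 = \frac{1}{4} \cdot 1 \left(-1 + 1 + 2\right)^{2} \cdot 100 - 22219 = \frac{1}{4} \cdot 1 \cdot 2^{2} \cdot 100 - 22219 = \frac{1}{4} \cdot 1 \cdot 4 \cdot 100 - 22219 = 1 \cdot 100 - 22219 = 100 - 22219 = -22119$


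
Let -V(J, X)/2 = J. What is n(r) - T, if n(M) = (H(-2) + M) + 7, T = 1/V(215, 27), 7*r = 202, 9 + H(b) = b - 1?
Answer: 71817/3010 ≈ 23.859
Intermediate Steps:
H(b) = -10 + b (H(b) = -9 + (b - 1) = -9 + (-1 + b) = -10 + b)
r = 202/7 (r = (⅐)*202 = 202/7 ≈ 28.857)
V(J, X) = -2*J
T = -1/430 (T = 1/(-2*215) = 1/(-430) = -1/430 ≈ -0.0023256)
n(M) = -5 + M (n(M) = ((-10 - 2) + M) + 7 = (-12 + M) + 7 = -5 + M)
n(r) - T = (-5 + 202/7) - 1*(-1/430) = 167/7 + 1/430 = 71817/3010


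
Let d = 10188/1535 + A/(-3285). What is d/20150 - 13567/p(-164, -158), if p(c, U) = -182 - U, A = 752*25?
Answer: 45949565529289/81284697000 ≈ 565.29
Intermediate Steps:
A = 18800
d = 921916/1008495 (d = 10188/1535 + 18800/(-3285) = 10188*(1/1535) + 18800*(-1/3285) = 10188/1535 - 3760/657 = 921916/1008495 ≈ 0.91415)
d/20150 - 13567/p(-164, -158) = (921916/1008495)/20150 - 13567/(-182 - 1*(-158)) = (921916/1008495)*(1/20150) - 13567/(-182 + 158) = 460958/10160587125 - 13567/(-24) = 460958/10160587125 - 13567*(-1/24) = 460958/10160587125 + 13567/24 = 45949565529289/81284697000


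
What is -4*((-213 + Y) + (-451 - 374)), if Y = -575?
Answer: 6452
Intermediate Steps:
-4*((-213 + Y) + (-451 - 374)) = -4*((-213 - 575) + (-451 - 374)) = -4*(-788 - 825) = -4*(-1613) = 6452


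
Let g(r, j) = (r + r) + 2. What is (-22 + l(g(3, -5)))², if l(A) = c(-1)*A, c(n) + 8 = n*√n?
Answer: 7332 + 1376*I ≈ 7332.0 + 1376.0*I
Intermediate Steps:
c(n) = -8 + n^(3/2) (c(n) = -8 + n*√n = -8 + n^(3/2))
g(r, j) = 2 + 2*r (g(r, j) = 2*r + 2 = 2 + 2*r)
l(A) = A*(-8 - I) (l(A) = (-8 + (-1)^(3/2))*A = (-8 - I)*A = A*(-8 - I))
(-22 + l(g(3, -5)))² = (-22 - (2 + 2*3)*(8 + I))² = (-22 - (2 + 6)*(8 + I))² = (-22 - 1*8*(8 + I))² = (-22 + (-64 - 8*I))² = (-86 - 8*I)²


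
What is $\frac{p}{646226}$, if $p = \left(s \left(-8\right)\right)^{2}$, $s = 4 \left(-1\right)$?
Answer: $\frac{512}{323113} \approx 0.0015846$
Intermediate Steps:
$s = -4$
$p = 1024$ ($p = \left(\left(-4\right) \left(-8\right)\right)^{2} = 32^{2} = 1024$)
$\frac{p}{646226} = \frac{1024}{646226} = 1024 \cdot \frac{1}{646226} = \frac{512}{323113}$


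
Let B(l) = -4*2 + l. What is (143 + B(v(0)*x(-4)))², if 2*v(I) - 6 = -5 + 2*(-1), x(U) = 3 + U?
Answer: 73441/4 ≈ 18360.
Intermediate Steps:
v(I) = -½ (v(I) = 3 + (-5 + 2*(-1))/2 = 3 + (-5 - 2)/2 = 3 + (½)*(-7) = 3 - 7/2 = -½)
B(l) = -8 + l
(143 + B(v(0)*x(-4)))² = (143 + (-8 - (3 - 4)/2))² = (143 + (-8 - ½*(-1)))² = (143 + (-8 + ½))² = (143 - 15/2)² = (271/2)² = 73441/4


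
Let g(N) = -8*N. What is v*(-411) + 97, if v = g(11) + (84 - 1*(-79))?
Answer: -30728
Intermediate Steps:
v = 75 (v = -8*11 + (84 - 1*(-79)) = -88 + (84 + 79) = -88 + 163 = 75)
v*(-411) + 97 = 75*(-411) + 97 = -30825 + 97 = -30728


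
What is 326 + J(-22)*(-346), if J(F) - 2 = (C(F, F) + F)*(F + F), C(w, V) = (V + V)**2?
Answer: 29138370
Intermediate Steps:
C(w, V) = 4*V**2 (C(w, V) = (2*V)**2 = 4*V**2)
J(F) = 2 + 2*F*(F + 4*F**2) (J(F) = 2 + (4*F**2 + F)*(F + F) = 2 + (F + 4*F**2)*(2*F) = 2 + 2*F*(F + 4*F**2))
326 + J(-22)*(-346) = 326 + (2 + 2*(-22)**2 + 8*(-22)**3)*(-346) = 326 + (2 + 2*484 + 8*(-10648))*(-346) = 326 + (2 + 968 - 85184)*(-346) = 326 - 84214*(-346) = 326 + 29138044 = 29138370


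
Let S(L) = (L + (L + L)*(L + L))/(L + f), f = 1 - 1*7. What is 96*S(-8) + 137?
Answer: -10945/7 ≈ -1563.6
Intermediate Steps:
f = -6 (f = 1 - 7 = -6)
S(L) = (L + 4*L²)/(-6 + L) (S(L) = (L + (L + L)*(L + L))/(L - 6) = (L + (2*L)*(2*L))/(-6 + L) = (L + 4*L²)/(-6 + L))
96*S(-8) + 137 = 96*(-8*(1 + 4*(-8))/(-6 - 8)) + 137 = 96*(-8*(1 - 32)/(-14)) + 137 = 96*(-8*(-1/14)*(-31)) + 137 = 96*(-124/7) + 137 = -11904/7 + 137 = -10945/7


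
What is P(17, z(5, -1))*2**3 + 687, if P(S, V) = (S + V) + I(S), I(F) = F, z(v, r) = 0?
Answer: 959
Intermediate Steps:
P(S, V) = V + 2*S (P(S, V) = (S + V) + S = V + 2*S)
P(17, z(5, -1))*2**3 + 687 = (0 + 2*17)*2**3 + 687 = (0 + 34)*8 + 687 = 34*8 + 687 = 272 + 687 = 959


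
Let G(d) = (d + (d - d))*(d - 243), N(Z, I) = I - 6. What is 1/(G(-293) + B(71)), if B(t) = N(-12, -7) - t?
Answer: 1/156964 ≈ 6.3709e-6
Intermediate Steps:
N(Z, I) = -6 + I
G(d) = d*(-243 + d) (G(d) = (d + 0)*(-243 + d) = d*(-243 + d))
B(t) = -13 - t (B(t) = (-6 - 7) - t = -13 - t)
1/(G(-293) + B(71)) = 1/(-293*(-243 - 293) + (-13 - 1*71)) = 1/(-293*(-536) + (-13 - 71)) = 1/(157048 - 84) = 1/156964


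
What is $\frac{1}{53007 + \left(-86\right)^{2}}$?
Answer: $\frac{1}{60403} \approx 1.6555 \cdot 10^{-5}$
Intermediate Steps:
$\frac{1}{53007 + \left(-86\right)^{2}} = \frac{1}{53007 + 7396} = \frac{1}{60403}$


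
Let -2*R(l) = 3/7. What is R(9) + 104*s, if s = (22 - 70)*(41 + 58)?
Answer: -6918915/14 ≈ -4.9421e+5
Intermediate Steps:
R(l) = -3/14 (R(l) = -3/(2*7) = -1/2*3/7 = -3/14)
s = -4752 (s = -48*99 = -4752)
R(9) + 104*s = -3/14 + 104*(-4752) = -3/14 - 494208 = -6918915/14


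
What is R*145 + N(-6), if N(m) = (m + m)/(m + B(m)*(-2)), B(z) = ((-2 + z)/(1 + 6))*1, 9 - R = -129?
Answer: 260172/13 ≈ 20013.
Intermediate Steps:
R = 138 (R = 9 - 1*(-129) = 9 + 129 = 138)
B(z) = -2/7 + z/7 (B(z) = ((-2 + z)/7)*1 = ((-2 + z)*(⅐))*1 = (-2/7 + z/7)*1 = -2/7 + z/7)
N(m) = 2*m/(4/7 + 5*m/7) (N(m) = (m + m)/(m + (-2/7 + m/7)*(-2)) = (2*m)/(m + (4/7 - 2*m/7)) = (2*m)/(4/7 + 5*m/7) = 2*m/(4/7 + 5*m/7))
R*145 + N(-6) = 138*145 + 14*(-6)/(4 + 5*(-6)) = 20010 + 14*(-6)/(4 - 30) = 20010 + 14*(-6)/(-26) = 20010 + 14*(-6)*(-1/26) = 20010 + 42/13 = 260172/13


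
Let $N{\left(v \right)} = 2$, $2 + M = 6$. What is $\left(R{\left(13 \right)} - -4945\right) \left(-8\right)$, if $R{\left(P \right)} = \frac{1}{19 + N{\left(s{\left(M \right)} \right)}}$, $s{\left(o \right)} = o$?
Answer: $- \frac{830768}{21} \approx -39560.0$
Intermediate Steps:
$M = 4$ ($M = -2 + 6 = 4$)
$R{\left(P \right)} = \frac{1}{21}$ ($R{\left(P \right)} = \frac{1}{19 + 2} = \frac{1}{21}$)
$\left(R{\left(13 \right)} - -4945\right) \left(-8\right) = \left(\frac{1}{21} - -4945\right) \left(-8\right) = \left(\frac{1}{21} + 4945\right) \left(-8\right) = \frac{103846}{21} \left(-8\right) = - \frac{830768}{21}$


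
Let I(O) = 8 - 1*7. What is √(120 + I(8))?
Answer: 11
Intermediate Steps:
I(O) = 1 (I(O) = 8 - 7 = 1)
√(120 + I(8)) = √(120 + 1) = √121 = 11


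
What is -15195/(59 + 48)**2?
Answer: -15195/11449 ≈ -1.3272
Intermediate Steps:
-15195/(59 + 48)**2 = -15195/(107**2) = -15195/11449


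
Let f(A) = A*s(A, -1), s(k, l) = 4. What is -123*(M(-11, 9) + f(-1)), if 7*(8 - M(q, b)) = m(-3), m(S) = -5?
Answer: -4059/7 ≈ -579.86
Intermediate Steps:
f(A) = 4*A (f(A) = A*4 = 4*A)
M(q, b) = 61/7 (M(q, b) = 8 - 1/7*(-5) = 8 + 5/7 = 61/7)
-123*(M(-11, 9) + f(-1)) = -123*(61/7 + 4*(-1)) = -123*(61/7 - 4) = -123*33/7 = -4059/7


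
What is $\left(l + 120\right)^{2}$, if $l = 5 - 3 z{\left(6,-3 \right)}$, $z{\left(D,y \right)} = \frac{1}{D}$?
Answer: $\frac{62001}{4} \approx 15500.0$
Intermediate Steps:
$l = \frac{9}{2}$ ($l = 5 - \frac{3}{6} = 5 - \frac{1}{2} = \frac{9}{2} \approx 4.5$)
$\left(l + 120\right)^{2} = \left(\frac{9}{2} + 120\right)^{2} = \left(\frac{249}{2}\right)^{2} = \frac{62001}{4}$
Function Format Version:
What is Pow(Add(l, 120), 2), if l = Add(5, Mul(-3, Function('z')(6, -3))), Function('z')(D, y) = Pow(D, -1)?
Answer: Rational(62001, 4) ≈ 15500.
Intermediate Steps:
l = Rational(9, 2) (l = Add(5, Mul(-3, Pow(6, -1))) = Add(5, Mul(-3, Rational(1, 6))) = Add(5, Rational(-1, 2)) = Rational(9, 2) ≈ 4.5000)
Pow(Add(l, 120), 2) = Pow(Add(Rational(9, 2), 120), 2) = Pow(Rational(249, 2), 2) = Rational(62001, 4)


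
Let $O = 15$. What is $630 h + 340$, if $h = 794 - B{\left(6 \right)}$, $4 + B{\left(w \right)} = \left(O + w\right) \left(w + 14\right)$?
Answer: $238480$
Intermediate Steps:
$B{\left(w \right)} = -4 + \left(14 + w\right) \left(15 + w\right)$ ($B{\left(w \right)} = -4 + \left(15 + w\right) \left(w + 14\right) = -4 + \left(15 + w\right) \left(14 + w\right) = -4 + \left(14 + w\right) \left(15 + w\right)$)
$h = 378$ ($h = 794 - \left(206 + 6^{2} + 29 \cdot 6\right) = 794 - \left(206 + 36 + 174\right) = 794 - 416 = 378$)
$630 h + 340 = 630 \cdot 378 + 340 = 238140 + 340 = 238480$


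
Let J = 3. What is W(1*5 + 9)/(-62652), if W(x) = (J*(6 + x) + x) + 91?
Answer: -55/20884 ≈ -0.0026336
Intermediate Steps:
W(x) = 109 + 4*x (W(x) = (3*(6 + x) + x) + 91 = ((18 + 3*x) + x) + 91 = (18 + 4*x) + 91 = 109 + 4*x)
W(1*5 + 9)/(-62652) = (109 + 4*(1*5 + 9))/(-62652) = (109 + 4*(5 + 9))*(-1/62652) = (109 + 4*14)*(-1/62652) = (109 + 56)*(-1/62652) = 165*(-1/62652) = -55/20884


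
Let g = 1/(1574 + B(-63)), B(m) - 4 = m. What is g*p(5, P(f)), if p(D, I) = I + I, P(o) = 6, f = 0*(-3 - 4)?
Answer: 4/505 ≈ 0.0079208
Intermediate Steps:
B(m) = 4 + m
f = 0 (f = 0*(-7) = 0)
p(D, I) = 2*I
g = 1/1515 (g = 1/(1574 + (4 - 63)) = 1/(1574 - 59) = 1/1515 ≈ 0.00066007)
g*p(5, P(f)) = (2*6)/1515 = (1/1515)*12 = 4/505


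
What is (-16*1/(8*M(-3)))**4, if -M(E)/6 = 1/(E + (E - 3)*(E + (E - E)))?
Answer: 625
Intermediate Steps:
M(E) = -6/(E + E*(-3 + E)) (M(E) = -6/(E + (E - 3)*(E + (E - E))) = -6/(E + (-3 + E)*(E + 0)) = -6/(E + (-3 + E)*E) = -6/(E + E*(-3 + E)))
(-16*1/(8*M(-3)))**4 = (-16/(-6/(-3*(-2 - 3))*8))**4 = (-16/(-6*(-1/3)/(-5)*8))**4 = (-16/(-6*(-1/3)*(-1/5)*8))**4 = (-16/((-2/5*8)))**4 = (-16/(-16/5))**4 = (-16*(-5/16))**4 = 5**4 = 625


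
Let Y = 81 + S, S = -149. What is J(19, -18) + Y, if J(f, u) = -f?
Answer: -87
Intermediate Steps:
Y = -68 (Y = 81 - 149 = -68)
J(19, -18) + Y = -1*19 - 68 = -19 - 68 = -87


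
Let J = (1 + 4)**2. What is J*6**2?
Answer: 900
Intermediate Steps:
J = 25 (J = 5**2 = 25)
J*6**2 = 25*6**2 = 25*36 = 900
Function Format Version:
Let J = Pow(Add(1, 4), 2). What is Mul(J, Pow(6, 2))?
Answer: 900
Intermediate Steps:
J = 25 (J = Pow(5, 2) = 25)
Mul(J, Pow(6, 2)) = Mul(25, Pow(6, 2)) = Mul(25, 36) = 900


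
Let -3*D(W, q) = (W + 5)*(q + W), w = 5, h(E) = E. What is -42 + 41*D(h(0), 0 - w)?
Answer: 899/3 ≈ 299.67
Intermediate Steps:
D(W, q) = -(5 + W)*(W + q)/3 (D(W, q) = -(W + 5)*(q + W)/3 = -(5 + W)*(W + q)/3)
-42 + 41*D(h(0), 0 - w) = -42 + 41*(-5/3*0 - 5*(0 - 1*5)/3 - 1/3*0**2 - 1/3*0*(0 - 1*5)) = -42 + 41*(0 - 5*(0 - 5)/3 - 1/3*0 - 1/3*0*(0 - 5)) = -42 + 41*(0 - 5/3*(-5) + 0 - 1/3*0*(-5)) = -42 + 41*(0 + 25/3 + 0 + 0) = -42 + 41*(25/3) = -42 + 1025/3 = 899/3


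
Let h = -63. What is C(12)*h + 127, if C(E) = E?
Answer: -629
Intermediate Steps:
C(12)*h + 127 = 12*(-63) + 127 = -756 + 127 = -629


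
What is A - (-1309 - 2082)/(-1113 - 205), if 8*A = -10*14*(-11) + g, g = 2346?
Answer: 1273655/2636 ≈ 483.18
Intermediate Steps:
A = 1943/4 (A = (-10*14*(-11) + 2346)/8 = (-140*(-11) + 2346)/8 = (1540 + 2346)/8 = (1/8)*3886 = 1943/4 ≈ 485.75)
A - (-1309 - 2082)/(-1113 - 205) = 1943/4 - (-1309 - 2082)/(-1113 - 205) = 1943/4 - (-3391)/(-1318) = 1943/4 - (-3391)*(-1)/1318 = 1943/4 - 1*3391/1318 = 1943/4 - 3391/1318 = 1273655/2636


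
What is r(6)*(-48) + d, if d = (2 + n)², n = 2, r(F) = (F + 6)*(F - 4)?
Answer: -1136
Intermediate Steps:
r(F) = (-4 + F)*(6 + F) (r(F) = (6 + F)*(-4 + F) = (-4 + F)*(6 + F))
d = 16 (d = (2 + 2)² = 4² = 16)
r(6)*(-48) + d = (-24 + 6² + 2*6)*(-48) + 16 = (-24 + 36 + 12)*(-48) + 16 = 24*(-48) + 16 = -1152 + 16 = -1136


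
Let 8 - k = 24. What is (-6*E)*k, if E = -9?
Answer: -864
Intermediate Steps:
k = -16 (k = 8 - 1*24 = 8 - 24 = -16)
(-6*E)*k = -6*(-9)*(-16) = 54*(-16) = -864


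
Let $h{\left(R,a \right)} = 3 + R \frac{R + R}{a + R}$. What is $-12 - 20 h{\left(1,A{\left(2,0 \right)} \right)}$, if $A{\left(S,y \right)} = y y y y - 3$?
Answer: $-52$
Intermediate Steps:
$A{\left(S,y \right)} = -3 + y^{4}$ ($A{\left(S,y \right)} = y^{2} y y - 3 = y^{3} y - 3 = y^{4} - 3 = -3 + y^{4}$)
$h{\left(R,a \right)} = 3 + \frac{2 R^{2}}{R + a}$ ($h{\left(R,a \right)} = 3 + R \frac{2 R}{R + a} = 3 + \frac{2 R^{2}}{R + a}$)
$-12 - 20 h{\left(1,A{\left(2,0 \right)} \right)} = -12 - 20 \frac{2 \cdot 1^{2} + 3 \cdot 1 + 3 \left(-3 + 0^{4}\right)}{1 - \left(3 - 0^{4}\right)} = -12 - 20 \frac{2 \cdot 1 + 3 + 3 \left(-3 + 0\right)}{1 + \left(-3 + 0\right)} = -12 - 20 \frac{2 + 3 + 3 \left(-3\right)}{1 - 3} = -12 - 20 \frac{2 + 3 - 9}{-2} = -12 - 20 \left(\left(- \frac{1}{2}\right) \left(-4\right)\right) = -12 - 40 = -52$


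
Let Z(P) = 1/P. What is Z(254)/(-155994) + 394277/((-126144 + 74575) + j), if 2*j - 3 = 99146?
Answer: -31244461943693/158054056764 ≈ -197.68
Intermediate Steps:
j = 99149/2 (j = 3/2 + (½)*99146 = 3/2 + 49573 = 99149/2 ≈ 49575.)
Z(254)/(-155994) + 394277/((-126144 + 74575) + j) = 1/(254*(-155994)) + 394277/((-126144 + 74575) + 99149/2) = (1/254)*(-1/155994) + 394277/(-51569 + 99149/2) = -1/39622476 + 394277/(-3989/2) = -1/39622476 + 394277*(-2/3989) = -1/39622476 - 788554/3989 = -31244461943693/158054056764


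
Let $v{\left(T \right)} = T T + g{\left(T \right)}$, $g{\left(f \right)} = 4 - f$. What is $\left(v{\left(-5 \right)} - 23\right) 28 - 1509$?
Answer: $-1201$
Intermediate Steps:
$v{\left(T \right)} = 4 + T^{2} - T$ ($v{\left(T \right)} = T T - \left(-4 + T\right) = T^{2} - \left(-4 + T\right) = 4 + T^{2} - T$)
$\left(v{\left(-5 \right)} - 23\right) 28 - 1509 = \left(\left(4 + \left(-5\right)^{2} - -5\right) - 23\right) 28 - 1509 = \left(\left(4 + 25 + 5\right) - 23\right) 28 - 1509 = \left(34 - 23\right) 28 - 1509 = 11 \cdot 28 - 1509 = 308 - 1509 = -1201$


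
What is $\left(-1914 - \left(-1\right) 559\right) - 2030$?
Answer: $-3385$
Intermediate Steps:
$\left(-1914 - \left(-1\right) 559\right) - 2030 = \left(-1914 - -559\right) - 2030 = \left(-1914 + 559\right) - 2030 = -1355 - 2030 = -3385$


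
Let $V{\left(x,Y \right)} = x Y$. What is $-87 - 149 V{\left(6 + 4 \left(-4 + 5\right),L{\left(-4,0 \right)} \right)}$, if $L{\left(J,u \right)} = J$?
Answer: $5873$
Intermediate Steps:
$V{\left(x,Y \right)} = Y x$
$-87 - 149 V{\left(6 + 4 \left(-4 + 5\right),L{\left(-4,0 \right)} \right)} = -87 - 149 \left(- 4 \left(6 + 4 \left(-4 + 5\right)\right)\right) = -87 - 149 \left(- 4 \left(6 + 4 \cdot 1\right)\right) = -87 - 149 \left(- 4 \left(6 + 4\right)\right) = -87 - 149 \left(\left(-4\right) 10\right) = -87 - -5960 = -87 + 5960 = 5873$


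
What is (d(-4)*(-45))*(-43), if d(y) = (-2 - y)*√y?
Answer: 7740*I ≈ 7740.0*I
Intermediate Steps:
d(y) = √y*(-2 - y)
(d(-4)*(-45))*(-43) = ((√(-4)*(-2 - 1*(-4)))*(-45))*(-43) = (((2*I)*(-2 + 4))*(-45))*(-43) = (((2*I)*2)*(-45))*(-43) = ((4*I)*(-45))*(-43) = -180*I*(-43) = 7740*I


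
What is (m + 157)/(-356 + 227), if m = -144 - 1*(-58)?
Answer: -71/129 ≈ -0.55039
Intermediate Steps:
m = -86 (m = -144 + 58 = -86)
(m + 157)/(-356 + 227) = (-86 + 157)/(-356 + 227) = 71/(-129) = 71*(-1/129) = -71/129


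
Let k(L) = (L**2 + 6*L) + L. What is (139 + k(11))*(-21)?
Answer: -7077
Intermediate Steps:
k(L) = L**2 + 7*L
(139 + k(11))*(-21) = (139 + 11*(7 + 11))*(-21) = (139 + 11*18)*(-21) = (139 + 198)*(-21) = 337*(-21) = -7077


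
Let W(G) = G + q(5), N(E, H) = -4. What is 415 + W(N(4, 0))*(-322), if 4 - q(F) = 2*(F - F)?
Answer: 415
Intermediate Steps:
q(F) = 4 (q(F) = 4 - 2*(F - F) = 4 - 2*0 = 4 - 1*0 = 4 + 0 = 4)
W(G) = 4 + G (W(G) = G + 4 = 4 + G)
415 + W(N(4, 0))*(-322) = 415 + (4 - 4)*(-322) = 415 + 0*(-322) = 415 + 0 = 415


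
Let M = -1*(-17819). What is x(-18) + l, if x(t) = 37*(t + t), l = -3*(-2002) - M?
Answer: -13145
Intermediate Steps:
M = 17819
l = -11813 (l = -3*(-2002) - 1*17819 = 6006 - 17819 = -11813)
x(t) = 74*t (x(t) = 37*(2*t) = 74*t)
x(-18) + l = 74*(-18) - 11813 = -1332 - 11813 = -13145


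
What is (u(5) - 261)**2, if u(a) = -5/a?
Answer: 68644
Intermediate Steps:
(u(5) - 261)**2 = (-5/5 - 261)**2 = (-5*1/5 - 261)**2 = (-1 - 261)**2 = (-262)**2 = 68644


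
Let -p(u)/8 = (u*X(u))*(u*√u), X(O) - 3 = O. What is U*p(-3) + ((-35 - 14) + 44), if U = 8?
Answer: -5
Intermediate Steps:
X(O) = 3 + O
p(u) = -8*u^(5/2)*(3 + u) (p(u) = -8*u*(3 + u)*u*√u = -8*u*(3 + u)*u^(3/2) = -8*u^(5/2)*(3 + u))
U*p(-3) + ((-35 - 14) + 44) = 8*(8*(-3)^(5/2)*(-3 - 1*(-3))) + ((-35 - 14) + 44) = 8*(8*(9*I*√3)*(-3 + 3)) + (-49 + 44) = 8*(8*(9*I*√3)*0) - 5 = 8*0 - 5 = 0 - 5 = -5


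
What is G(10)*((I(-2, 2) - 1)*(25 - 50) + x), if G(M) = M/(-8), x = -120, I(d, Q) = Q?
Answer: 725/4 ≈ 181.25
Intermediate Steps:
G(M) = -M/8 (G(M) = M*(-⅛) = -M/8)
G(10)*((I(-2, 2) - 1)*(25 - 50) + x) = (-⅛*10)*((2 - 1)*(25 - 50) - 120) = -5*(1*(-25) - 120)/4 = -5*(-25 - 120)/4 = -5/4*(-145) = 725/4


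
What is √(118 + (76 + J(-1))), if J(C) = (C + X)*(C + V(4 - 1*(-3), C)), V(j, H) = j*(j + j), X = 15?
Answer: 4*√97 ≈ 39.395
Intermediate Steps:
V(j, H) = 2*j² (V(j, H) = j*(2*j) = 2*j²)
J(C) = (15 + C)*(98 + C) (J(C) = (C + 15)*(C + 2*(4 - 1*(-3))²) = (15 + C)*(C + 2*(4 + 3)²) = (15 + C)*(C + 2*7²) = (15 + C)*(C + 2*49) = (15 + C)*(C + 98) = (15 + C)*(98 + C))
√(118 + (76 + J(-1))) = √(118 + (76 + (1470 + (-1)² + 113*(-1)))) = √(118 + (76 + (1470 + 1 - 113))) = √(118 + (76 + 1358)) = √(118 + 1434) = √1552 = 4*√97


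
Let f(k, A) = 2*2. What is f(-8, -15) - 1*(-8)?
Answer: 12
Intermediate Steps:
f(k, A) = 4
f(-8, -15) - 1*(-8) = 4 - 1*(-8) = 4 + 8 = 12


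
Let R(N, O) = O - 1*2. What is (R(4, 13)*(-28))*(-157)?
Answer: 48356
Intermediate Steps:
R(N, O) = -2 + O (R(N, O) = O - 2 = -2 + O)
(R(4, 13)*(-28))*(-157) = ((-2 + 13)*(-28))*(-157) = (11*(-28))*(-157) = -308*(-157) = 48356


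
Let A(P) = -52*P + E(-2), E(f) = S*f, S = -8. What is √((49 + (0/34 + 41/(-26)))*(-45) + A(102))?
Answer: I*√5017298/26 ≈ 86.151*I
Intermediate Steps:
E(f) = -8*f
A(P) = 16 - 52*P (A(P) = -52*P - 8*(-2) = -52*P + 16 = 16 - 52*P)
√((49 + (0/34 + 41/(-26)))*(-45) + A(102)) = √((49 + (0/34 + 41/(-26)))*(-45) + (16 - 52*102)) = √((49 + (0*(1/34) + 41*(-1/26)))*(-45) + (16 - 5304)) = √((49 + (0 - 41/26))*(-45) - 5288) = √((49 - 41/26)*(-45) - 5288) = √((1233/26)*(-45) - 5288) = √(-55485/26 - 5288) = √(-192973/26) = I*√5017298/26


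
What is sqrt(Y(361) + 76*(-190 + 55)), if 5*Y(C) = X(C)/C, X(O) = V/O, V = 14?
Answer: I*sqrt(33427336430)/1805 ≈ 101.29*I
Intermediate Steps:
X(O) = 14/O
Y(C) = 14/(5*C**2) (Y(C) = ((14/C)/C)/5 = (14/C**2)/5 = 14/(5*C**2))
sqrt(Y(361) + 76*(-190 + 55)) = sqrt((14/5)/361**2 + 76*(-190 + 55)) = sqrt((14/5)*(1/130321) + 76*(-135)) = sqrt(14/651605 - 10260) = sqrt(-6685467286/651605) = I*sqrt(33427336430)/1805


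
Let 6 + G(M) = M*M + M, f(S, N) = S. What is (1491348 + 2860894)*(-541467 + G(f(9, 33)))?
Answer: -2356229830686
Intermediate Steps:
G(M) = -6 + M + M² (G(M) = -6 + (M*M + M) = -6 + (M² + M) = -6 + (M + M²) = -6 + M + M²)
(1491348 + 2860894)*(-541467 + G(f(9, 33))) = (1491348 + 2860894)*(-541467 + (-6 + 9 + 9²)) = 4352242*(-541467 + (-6 + 9 + 81)) = 4352242*(-541467 + 84) = 4352242*(-541383) = -2356229830686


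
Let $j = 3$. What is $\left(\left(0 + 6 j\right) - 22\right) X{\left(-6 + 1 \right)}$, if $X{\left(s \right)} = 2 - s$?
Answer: $-28$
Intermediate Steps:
$\left(\left(0 + 6 j\right) - 22\right) X{\left(-6 + 1 \right)} = \left(\left(0 + 6 \cdot 3\right) - 22\right) \left(2 - \left(-6 + 1\right)\right) = \left(\left(0 + 18\right) - 22\right) \left(2 - -5\right) = \left(18 - 22\right) \left(2 + 5\right) = \left(-4\right) 7 = -28$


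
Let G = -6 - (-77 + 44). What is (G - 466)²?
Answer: 192721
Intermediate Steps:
G = 27 (G = -6 - 1*(-33) = -6 + 33 = 27)
(G - 466)² = (27 - 466)² = (-439)² = 192721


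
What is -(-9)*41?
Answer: 369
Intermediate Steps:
-(-9)*41 = -1*(-369) = 369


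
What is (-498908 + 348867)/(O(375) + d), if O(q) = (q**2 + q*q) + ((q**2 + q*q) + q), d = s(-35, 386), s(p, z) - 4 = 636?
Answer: -150041/563515 ≈ -0.26626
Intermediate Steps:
s(p, z) = 640 (s(p, z) = 4 + 636 = 640)
d = 640
O(q) = q + 4*q**2 (O(q) = (q**2 + q**2) + ((q**2 + q**2) + q) = 2*q**2 + (2*q**2 + q) = 2*q**2 + (q + 2*q**2) = q + 4*q**2)
(-498908 + 348867)/(O(375) + d) = (-498908 + 348867)/(375*(1 + 4*375) + 640) = -150041/(375*(1 + 1500) + 640) = -150041/(375*1501 + 640) = -150041/(562875 + 640) = -150041/563515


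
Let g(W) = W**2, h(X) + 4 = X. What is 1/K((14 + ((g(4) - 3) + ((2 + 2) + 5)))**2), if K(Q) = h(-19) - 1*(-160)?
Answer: 1/137 ≈ 0.0072993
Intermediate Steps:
h(X) = -4 + X
K(Q) = 137 (K(Q) = (-4 - 19) - 1*(-160) = -23 + 160 = 137)
1/K((14 + ((g(4) - 3) + ((2 + 2) + 5)))**2) = 1/137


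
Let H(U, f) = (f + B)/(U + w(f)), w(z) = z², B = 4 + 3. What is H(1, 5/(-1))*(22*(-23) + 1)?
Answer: -505/13 ≈ -38.846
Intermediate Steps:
B = 7
H(U, f) = (7 + f)/(U + f²) (H(U, f) = (f + 7)/(U + f²) = (7 + f)/(U + f²))
H(1, 5/(-1))*(22*(-23) + 1) = ((7 + 5/(-1))/(1 + (5/(-1))²))*(22*(-23) + 1) = ((7 + 5*(-1))/(1 + (5*(-1))²))*(-506 + 1) = ((7 - 5)/(1 + (-5)²))*(-505) = (2/(1 + 25))*(-505) = (2/26)*(-505) = ((1/26)*2)*(-505) = (1/13)*(-505) = -505/13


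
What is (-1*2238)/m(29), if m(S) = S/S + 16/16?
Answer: -1119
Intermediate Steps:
m(S) = 2 (m(S) = 1 + 16*(1/16) = 1 + 1 = 2)
(-1*2238)/m(29) = -1*2238/2 = -2238*1/2 = -1119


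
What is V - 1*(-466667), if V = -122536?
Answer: 344131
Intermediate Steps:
V - 1*(-466667) = -122536 - 1*(-466667) = -122536 + 466667 = 344131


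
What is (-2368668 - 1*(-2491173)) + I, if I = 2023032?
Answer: 2145537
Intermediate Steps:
(-2368668 - 1*(-2491173)) + I = (-2368668 - 1*(-2491173)) + 2023032 = (-2368668 + 2491173) + 2023032 = 122505 + 2023032 = 2145537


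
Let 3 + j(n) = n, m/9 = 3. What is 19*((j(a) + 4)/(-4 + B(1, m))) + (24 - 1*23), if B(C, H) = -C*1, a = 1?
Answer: -33/5 ≈ -6.6000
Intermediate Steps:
m = 27 (m = 9*3 = 27)
B(C, H) = -C
j(n) = -3 + n
19*((j(a) + 4)/(-4 + B(1, m))) + (24 - 1*23) = 19*(((-3 + 1) + 4)/(-4 - 1*1)) + (24 - 1*23) = 19*((-2 + 4)/(-4 - 1)) + (24 - 23) = 19*(2/(-5)) + 1 = 19*(2*(-⅕)) + 1 = 19*(-⅖) + 1 = -38/5 + 1 = -33/5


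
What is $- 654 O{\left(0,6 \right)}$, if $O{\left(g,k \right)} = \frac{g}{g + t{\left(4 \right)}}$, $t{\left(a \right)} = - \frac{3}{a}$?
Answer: $0$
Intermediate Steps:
$O{\left(g,k \right)} = \frac{g}{- \frac{3}{4} + g}$ ($O{\left(g,k \right)} = \frac{g}{g - \frac{3}{4}} = \frac{g}{- \frac{3}{4} + g}$)
$- 654 O{\left(0,6 \right)} = - 654 \cdot 4 \cdot 0 \frac{1}{-3 + 4 \cdot 0} = - 654 \cdot 4 \cdot 0 \frac{1}{-3 + 0} = - 654 \cdot 4 \cdot 0 \frac{1}{-3} = - 654 \cdot 4 \cdot 0 \left(- \frac{1}{3}\right) = \left(-654\right) 0 = 0$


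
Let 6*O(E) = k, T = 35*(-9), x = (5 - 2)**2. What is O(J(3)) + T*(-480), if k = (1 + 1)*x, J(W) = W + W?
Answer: 151203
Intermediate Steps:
x = 9 (x = 3**2 = 9)
J(W) = 2*W
T = -315
k = 18 (k = (1 + 1)*9 = 2*9 = 18)
O(E) = 3 (O(E) = (1/6)*18 = 3)
O(J(3)) + T*(-480) = 3 - 315*(-480) = 3 + 151200 = 151203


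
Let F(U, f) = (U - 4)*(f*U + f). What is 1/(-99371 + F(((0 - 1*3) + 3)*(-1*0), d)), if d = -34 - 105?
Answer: -1/98815 ≈ -1.0120e-5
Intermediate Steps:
d = -139
F(U, f) = (-4 + U)*(f + U*f) (F(U, f) = (-4 + U)*(U*f + f) = (-4 + U)*(f + U*f))
1/(-99371 + F(((0 - 1*3) + 3)*(-1*0), d)) = 1/(-99371 - 139*(-4 + (((0 - 1*3) + 3)*(-1*0))² - 3*((0 - 1*3) + 3)*(-1*0))) = 1/(-99371 - 139*(-4 + (((0 - 3) + 3)*0)² - 3*((0 - 3) + 3)*0)) = 1/(-99371 - 139*(-4 + ((-3 + 3)*0)² - 3*(-3 + 3)*0)) = 1/(-99371 - 139*(-4 + (0*0)² - 0*0)) = 1/(-99371 - 139*(-4 + 0² - 3*0)) = 1/(-99371 - 139*(-4 + 0 + 0)) = 1/(-99371 - 139*(-4)) = 1/(-99371 + 556) = 1/(-98815) = -1/98815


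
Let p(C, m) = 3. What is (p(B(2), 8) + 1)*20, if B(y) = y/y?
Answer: 80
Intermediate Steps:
B(y) = 1
(p(B(2), 8) + 1)*20 = (3 + 1)*20 = 4*20 = 80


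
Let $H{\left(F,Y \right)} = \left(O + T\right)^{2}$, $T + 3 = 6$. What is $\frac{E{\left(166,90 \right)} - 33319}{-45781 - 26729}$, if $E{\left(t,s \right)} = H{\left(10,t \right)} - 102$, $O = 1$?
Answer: $\frac{2227}{4834} \approx 0.4607$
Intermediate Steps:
$T = 3$ ($T = -3 + 6 = 3$)
$H{\left(F,Y \right)} = 16$ ($H{\left(F,Y \right)} = \left(1 + 3\right)^{2} = 4^{2} = 16$)
$E{\left(t,s \right)} = -86$ ($E{\left(t,s \right)} = 16 - 102 = -86$)
$\frac{E{\left(166,90 \right)} - 33319}{-45781 - 26729} = \frac{-86 - 33319}{-45781 - 26729} = - \frac{33405}{-45781 - 26729} = - \frac{33405}{-72510} = \left(-33405\right) \left(- \frac{1}{72510}\right) = \frac{2227}{4834}$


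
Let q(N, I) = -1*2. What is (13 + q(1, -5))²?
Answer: 121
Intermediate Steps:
q(N, I) = -2
(13 + q(1, -5))² = (13 - 2)² = 11² = 121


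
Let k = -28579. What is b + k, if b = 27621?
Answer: -958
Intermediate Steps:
b + k = 27621 - 28579 = -958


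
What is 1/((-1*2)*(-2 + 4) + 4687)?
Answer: 1/4683 ≈ 0.00021354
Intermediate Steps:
1/((-1*2)*(-2 + 4) + 4687) = 1/(-2*2 + 4687) = 1/(-4 + 4687) = 1/4683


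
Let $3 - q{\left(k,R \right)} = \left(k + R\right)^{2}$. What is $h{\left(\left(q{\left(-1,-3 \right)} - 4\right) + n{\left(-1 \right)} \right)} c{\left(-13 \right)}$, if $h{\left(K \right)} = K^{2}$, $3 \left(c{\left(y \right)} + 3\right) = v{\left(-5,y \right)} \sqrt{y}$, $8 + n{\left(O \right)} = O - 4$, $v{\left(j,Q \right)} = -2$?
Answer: $-2700 - 600 i \sqrt{13} \approx -2700.0 - 2163.3 i$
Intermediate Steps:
$n{\left(O \right)} = -12 + O$ ($n{\left(O \right)} = -8 + \left(O - 4\right) = -8 + \left(-4 + O\right) = -12 + O$)
$c{\left(y \right)} = -3 - \frac{2 \sqrt{y}}{3}$ ($c{\left(y \right)} = -3 + \frac{\left(-2\right) \sqrt{y}}{3} = -3 - \frac{2 \sqrt{y}}{3}$)
$q{\left(k,R \right)} = 3 - \left(R + k\right)^{2}$ ($q{\left(k,R \right)} = 3 - \left(k + R\right)^{2} = 3 - \left(R + k\right)^{2}$)
$h{\left(\left(q{\left(-1,-3 \right)} - 4\right) + n{\left(-1 \right)} \right)} c{\left(-13 \right)} = \left(\left(\left(3 - \left(-3 - 1\right)^{2}\right) - 4\right) - 13\right)^{2} \left(-3 - \frac{2 \sqrt{-13}}{3}\right) = \left(\left(\left(3 - \left(-4\right)^{2}\right) - 4\right) - 13\right)^{2} \left(-3 - \frac{2 i \sqrt{13}}{3}\right) = \left(\left(\left(3 - 16\right) - 4\right) - 13\right)^{2} \left(-3 - \frac{2 i \sqrt{13}}{3}\right) = \left(\left(-13 - 4\right) - 13\right)^{2} \left(-3 - \frac{2 i \sqrt{13}}{3}\right) = \left(-17 - 13\right)^{2} \left(-3 - \frac{2 i \sqrt{13}}{3}\right) = \left(-30\right)^{2} \left(-3 - \frac{2 i \sqrt{13}}{3}\right) = 900 \left(-3 - \frac{2 i \sqrt{13}}{3}\right) = -2700 - 600 i \sqrt{13}$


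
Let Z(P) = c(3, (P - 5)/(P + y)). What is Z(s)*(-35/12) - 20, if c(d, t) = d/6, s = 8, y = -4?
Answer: -515/24 ≈ -21.458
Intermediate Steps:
c(d, t) = d/6 (c(d, t) = d*(⅙) = d/6)
Z(P) = ½ (Z(P) = (⅙)*3 = ½)
Z(s)*(-35/12) - 20 = (-35/12)/2 - 20 = (-35*1/12)/2 - 20 = (½)*(-35/12) - 20 = -35/24 - 20 = -515/24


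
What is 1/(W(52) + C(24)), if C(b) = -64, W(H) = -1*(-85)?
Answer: 1/21 ≈ 0.047619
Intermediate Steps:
W(H) = 85
1/(W(52) + C(24)) = 1/(85 - 64) = 1/21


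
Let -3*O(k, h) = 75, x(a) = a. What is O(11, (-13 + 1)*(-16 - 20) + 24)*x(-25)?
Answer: 625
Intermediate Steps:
O(k, h) = -25 (O(k, h) = -⅓*75 = -25)
O(11, (-13 + 1)*(-16 - 20) + 24)*x(-25) = -25*(-25) = 625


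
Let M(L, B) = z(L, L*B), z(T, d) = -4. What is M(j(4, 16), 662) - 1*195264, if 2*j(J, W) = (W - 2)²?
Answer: -195268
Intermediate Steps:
j(J, W) = (-2 + W)²/2 (j(J, W) = (W - 2)²/2 = (-2 + W)²/2)
M(L, B) = -4
M(j(4, 16), 662) - 1*195264 = -4 - 1*195264 = -4 - 195264 = -195268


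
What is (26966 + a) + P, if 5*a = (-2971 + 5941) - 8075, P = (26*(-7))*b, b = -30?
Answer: 31405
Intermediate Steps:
P = 5460 (P = (26*(-7))*(-30) = -182*(-30) = 5460)
a = -1021 (a = ((-2971 + 5941) - 8075)/5 = (2970 - 8075)/5 = (⅕)*(-5105) = -1021)
(26966 + a) + P = (26966 - 1021) + 5460 = 25945 + 5460 = 31405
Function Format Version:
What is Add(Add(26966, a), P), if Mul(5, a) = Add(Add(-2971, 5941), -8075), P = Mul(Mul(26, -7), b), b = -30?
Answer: 31405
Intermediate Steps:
P = 5460 (P = Mul(Mul(26, -7), -30) = Mul(-182, -30) = 5460)
a = -1021 (a = Mul(Rational(1, 5), Add(Add(-2971, 5941), -8075)) = Mul(Rational(1, 5), Add(2970, -8075)) = Mul(Rational(1, 5), -5105) = -1021)
Add(Add(26966, a), P) = Add(Add(26966, -1021), 5460) = Add(25945, 5460) = 31405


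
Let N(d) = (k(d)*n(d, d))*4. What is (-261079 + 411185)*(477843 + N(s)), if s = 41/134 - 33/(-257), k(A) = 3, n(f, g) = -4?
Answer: 71719896270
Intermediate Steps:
s = 14959/34438 (s = 41*(1/134) - 33*(-1/257) = 41/134 + 33/257 = 14959/34438 ≈ 0.43437)
N(d) = -48 (N(d) = (3*(-4))*4 = -12*4 = -48)
(-261079 + 411185)*(477843 + N(s)) = (-261079 + 411185)*(477843 - 48) = 150106*477795 = 71719896270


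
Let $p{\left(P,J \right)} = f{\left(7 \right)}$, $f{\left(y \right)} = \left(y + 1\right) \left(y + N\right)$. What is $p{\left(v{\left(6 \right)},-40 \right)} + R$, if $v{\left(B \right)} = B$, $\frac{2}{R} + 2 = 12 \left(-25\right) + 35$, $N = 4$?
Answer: $\frac{23494}{267} \approx 87.993$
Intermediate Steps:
$R = - \frac{2}{267}$ ($R = \frac{2}{-2 + \left(12 \left(-25\right) + 35\right)} = \frac{2}{-2 + \left(-300 + 35\right)} = \frac{2}{-2 - 265} = \frac{2}{-267} = 2 \left(- \frac{1}{267}\right) = - \frac{2}{267} \approx -0.0074906$)
$f{\left(y \right)} = \left(1 + y\right) \left(4 + y\right)$ ($f{\left(y \right)} = \left(y + 1\right) \left(y + 4\right) = \left(1 + y\right) \left(4 + y\right)$)
$p{\left(P,J \right)} = 88$ ($p{\left(P,J \right)} = 4 + 7^{2} + 5 \cdot 7 = 4 + 49 + 35 = 88$)
$p{\left(v{\left(6 \right)},-40 \right)} + R = 88 - \frac{2}{267} = \frac{23494}{267}$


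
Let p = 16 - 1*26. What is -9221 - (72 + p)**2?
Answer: -13065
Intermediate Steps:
p = -10 (p = 16 - 26 = -10)
-9221 - (72 + p)**2 = -9221 - (72 - 10)**2 = -9221 - 1*62**2 = -9221 - 1*3844 = -9221 - 3844 = -13065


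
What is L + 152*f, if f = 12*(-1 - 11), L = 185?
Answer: -21703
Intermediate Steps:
f = -144 (f = 12*(-12) = -144)
L + 152*f = 185 + 152*(-144) = 185 - 21888 = -21703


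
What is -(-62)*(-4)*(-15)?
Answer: 3720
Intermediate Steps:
-(-62)*(-4)*(-15) = -31*8*(-15) = -248*(-15) = 3720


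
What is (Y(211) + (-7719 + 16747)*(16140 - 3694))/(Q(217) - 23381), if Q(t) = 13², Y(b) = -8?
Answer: -28090620/5803 ≈ -4840.7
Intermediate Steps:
Q(t) = 169
(Y(211) + (-7719 + 16747)*(16140 - 3694))/(Q(217) - 23381) = (-8 + (-7719 + 16747)*(16140 - 3694))/(169 - 23381) = (-8 + 9028*12446)/(-23212) = (-8 + 112362488)*(-1/23212) = 112362480*(-1/23212) = -28090620/5803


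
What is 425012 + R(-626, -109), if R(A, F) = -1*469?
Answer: 424543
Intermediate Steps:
R(A, F) = -469
425012 + R(-626, -109) = 425012 - 469 = 424543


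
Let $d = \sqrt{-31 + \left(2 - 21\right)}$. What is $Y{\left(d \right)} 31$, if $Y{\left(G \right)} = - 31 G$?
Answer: $- 4805 i \sqrt{2} \approx - 6795.3 i$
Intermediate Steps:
$d = 5 i \sqrt{2}$ ($d = \sqrt{-31 + \left(2 - 21\right)} = \sqrt{-31 - 19} = \sqrt{-50} = 5 i \sqrt{2} \approx 7.0711 i$)
$Y{\left(d \right)} 31 = - 31 \cdot 5 i \sqrt{2} \cdot 31 = - 155 i \sqrt{2} \cdot 31 = - 4805 i \sqrt{2}$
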